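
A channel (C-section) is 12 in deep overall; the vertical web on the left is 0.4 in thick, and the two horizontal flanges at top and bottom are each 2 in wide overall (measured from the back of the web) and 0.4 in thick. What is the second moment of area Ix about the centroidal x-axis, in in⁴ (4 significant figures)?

Ix ≈ 100.7 in⁴

Break the section into simple shapes (no overlaps), measuring from the bottom-left corner of the bounding box.
Web: 0.4 × 12, A = 4.8 in², y = 6 in, Ī = 57.6 in⁴.
Top flange (beyond web): 1.6 × 0.4, A = 0.64 in², y = 11.8 in, Ī = 0.00853333 in⁴.
Bottom flange (beyond web): 1.6 × 0.4, A = 0.64 in², y = 0.2 in, Ī = 0.00853333 in⁴.
By symmetry the centroid is at mid-height, ȳ = 6 in.
Transfer each piece to the centroidal x-axis using Ī + A·d² with d = y − 6:
  web: d = 0 in → contributes +57.6 in⁴
  top flange (beyond web): d = 5.8 in → contributes +21.5381 in⁴
  bottom flange (beyond web): d = -5.8 in → contributes +21.5381 in⁴
Total I = 100.676 in⁴.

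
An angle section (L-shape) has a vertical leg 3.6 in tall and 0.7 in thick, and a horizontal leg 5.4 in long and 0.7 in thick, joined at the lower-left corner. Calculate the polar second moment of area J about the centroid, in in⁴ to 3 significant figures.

J ≈ 22.4 in⁴

Split into non-overlapping primitives; take the origin at the lower-left of the bounding box.
Vertical leg: 0.7 × 3.6, A = 2.52 in², y = 1.8 in, Ī = 2.7216 in⁴.
Horizontal leg (remainder): 4.7 × 0.7, A = 3.29 in², y = 0.35 in, Ī = 0.13434 in⁴.
Centroid: ȳ = ΣA·y / ΣA = 0.97892 in.
Transfer each piece to the centroidal x-axis using Ī + A·d² with d = y − 0.97892:
  vertical leg: d = 0.82108 in → contributes +4.4205 in⁴
  horizontal leg (remainder): d = -0.62892 in → contributes +1.4357 in⁴
Total I = 5.8562 in⁴.
For the y-axis: x̄ = 1.8789 in.
Repeating about the centroidal y-axis gives I_y = 16.562 in⁴.
Polar second moment: J = I_x + I_y = 22.418 in⁴.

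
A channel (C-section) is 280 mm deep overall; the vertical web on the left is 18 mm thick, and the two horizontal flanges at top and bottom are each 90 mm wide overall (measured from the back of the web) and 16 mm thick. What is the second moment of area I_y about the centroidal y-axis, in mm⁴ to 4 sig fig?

Break the section into simple shapes (no overlaps), measuring from the bottom-left corner of the bounding box.
Web: 18 × 280, A = 5 040 mm², x = 9 mm, Ī = 136 080 mm⁴.
Top flange (beyond web): 72 × 16, A = 1 152 mm², x = 54 mm, Ī = 497 664 mm⁴.
Bottom flange (beyond web): 72 × 16, A = 1 152 mm², x = 54 mm, Ī = 497 664 mm⁴.
Centroid: x̄ = ΣA·x / ΣA = 23.1176 mm.
Transfer each piece to the centroidal y-axis using Ī + A·d² with d = x − 23.1176:
  web: d = -14.1176 mm → contributes +1 140 592 mm⁴
  top flange (beyond web): d = 30.8824 mm → contributes +1 596 349 mm⁴
  bottom flange (beyond web): d = 30.8824 mm → contributes +1 596 349 mm⁴
Total I = 4 333 290 mm⁴.

I_y ≈ 4.333 × 10⁶ mm⁴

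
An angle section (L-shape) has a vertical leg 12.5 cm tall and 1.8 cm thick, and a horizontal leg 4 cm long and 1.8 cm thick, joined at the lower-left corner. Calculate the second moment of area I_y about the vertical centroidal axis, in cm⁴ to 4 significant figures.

I_y ≈ 21.14 cm⁴

Break the section into simple shapes (no overlaps), measuring from the bottom-left corner of the bounding box.
Vertical leg: 1.8 × 12.5, A = 22.5 cm², x = 0.9 cm, Ī = 6.075 cm⁴.
Horizontal leg (remainder): 2.2 × 1.8, A = 3.96 cm², x = 2.9 cm, Ī = 1.5972 cm⁴.
Centroid: x̄ = ΣA·x / ΣA = 1.19932 cm.
Transfer each piece to the vertical centroidal axis using Ī + A·d² with d = x − 1.19932:
  vertical leg: d = -0.29932 cm → contributes +8.09083 cm⁴
  horizontal leg (remainder): d = 1.70068 cm → contributes +13.0508 cm⁴
Total I = 21.1416 cm⁴.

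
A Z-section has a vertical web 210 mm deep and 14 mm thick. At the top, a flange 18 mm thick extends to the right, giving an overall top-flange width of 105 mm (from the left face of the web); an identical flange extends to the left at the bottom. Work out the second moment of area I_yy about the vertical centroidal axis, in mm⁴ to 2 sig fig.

Break the section into simple shapes (no overlaps), measuring from the bottom-left corner of the bounding box.
Web: 14 × 210, A = 2 940 mm², x = 98 mm, Ī = 48 020 mm⁴.
Top flange (beyond web): 91 × 18, A = 1 638 mm², x = 150.5 mm, Ī = 1 130 357 mm⁴.
Bottom flange (beyond web): 91 × 18, A = 1 638 mm², x = 45.5 mm, Ī = 1 130 357 mm⁴.
Centroid: x̄ = ΣA·x / ΣA = 98 mm.
Transfer each piece to the vertical centroidal axis using Ī + A·d² with d = x − 98:
  web: d = 0 mm → contributes +48 020 mm⁴
  top flange (beyond web): d = 52.5 mm → contributes +5 645 094 mm⁴
  bottom flange (beyond web): d = -52.5 mm → contributes +5 645 094 mm⁴
Total I = 11 338 208 mm⁴.

I_yy ≈ 1.1 × 10⁷ mm⁴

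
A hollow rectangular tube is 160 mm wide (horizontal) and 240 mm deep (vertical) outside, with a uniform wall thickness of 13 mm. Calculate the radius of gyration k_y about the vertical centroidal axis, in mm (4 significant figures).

k_y ≈ 63.34 mm

Decompose the section into non-overlapping parts with the origin at the bottom-left of its bounding rectangle.
Outer rectangle: 160 × 240, A = 38 400 mm², x = 80 mm, Ī = 81 920 000 mm⁴.
Inner void (subtracted): 134 × 214, A = 28 676 mm², x = 80 mm, Ī = 42 908 855 mm⁴.
By symmetry the centroid is at mid-width, x̄ = 80 mm.
All pieces are centred on the vertical centroidal axis, so I = ΣĪ (holes subtracted) = 39 011 145 mm⁴.
Radius of gyration: k = √(I/A) = √(39 011 145 / 9 724) = 63.3391 mm.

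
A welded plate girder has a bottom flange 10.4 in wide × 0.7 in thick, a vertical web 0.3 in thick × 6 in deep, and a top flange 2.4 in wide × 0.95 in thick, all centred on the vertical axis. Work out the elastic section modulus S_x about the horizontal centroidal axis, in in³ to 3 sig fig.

Treat the section as a set of non-overlapping primitives; coordinates are from the bounding-box lower-left.
Bottom plate: 10.4 × 0.7, A = 7.28 in², y = 0.35 in, Ī = 0.29727 in⁴.
Web plate: 0.3 × 6, A = 1.8 in², y = 3.7 in, Ī = 5.4 in⁴.
Top plate: 2.4 × 0.95, A = 2.28 in², y = 7.175 in, Ī = 0.17148 in⁴.
Centroid: ȳ = ΣA·y / ΣA = 2.2506 in.
Transfer each piece to the horizontal centroidal axis using Ī + A·d² with d = y − 2.2506:
  bottom plate: d = -1.9006 in → contributes +26.595 in⁴
  web plate: d = 1.4494 in → contributes +9.1813 in⁴
  top plate: d = 4.9244 in → contributes +55.46 in⁴
Total I = 91.237 in⁴.
Extreme fibre distance c = 5.3994 in; S = I/c = 16.898 in³.

S_x ≈ 16.9 in³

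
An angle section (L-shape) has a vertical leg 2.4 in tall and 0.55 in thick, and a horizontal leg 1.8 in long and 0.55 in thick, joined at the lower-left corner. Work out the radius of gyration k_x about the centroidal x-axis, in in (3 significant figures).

Decompose the section into non-overlapping parts with the origin at the bottom-left of its bounding rectangle.
Vertical leg: 0.55 × 2.4, A = 1.32 in², y = 1.2 in, Ī = 0.6336 in⁴.
Horizontal leg (remainder): 1.25 × 0.55, A = 0.6875 in², y = 0.275 in, Ī = 0.017331 in⁴.
Centroid: ȳ = ΣA·y / ΣA = 0.88322 in.
Transfer each piece to the centroidal x-axis using Ī + A·d² with d = y − 0.88322:
  vertical leg: d = 0.31678 in → contributes +0.76606 in⁴
  horizontal leg (remainder): d = -0.60822 in → contributes +0.27166 in⁴
Total I = 1.0377 in⁴.
Radius of gyration: k = √(I/A) = √(1.0377 / 2.0075) = 0.71897 in.

k_x ≈ 0.719 in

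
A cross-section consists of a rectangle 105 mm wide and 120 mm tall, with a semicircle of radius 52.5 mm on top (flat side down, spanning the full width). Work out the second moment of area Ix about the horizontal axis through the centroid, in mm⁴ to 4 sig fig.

Decompose the section into non-overlapping parts with the origin at the bottom-left of its bounding rectangle.
Rectangular body: 105 × 120, A = 12 600 mm², y = 60 mm, Ī = 15 120 000 mm⁴.
Semicircular cap: semicircle r = 52.5, A = 4329.51 mm², y = 142.282 mm, Ī = 833 814 mm⁴.
Centroid: ȳ = ΣA·y / ΣA = 81.0425 mm.
Transfer each piece to the horizontal axis through the centroid using Ī + A·d² with d = y − 81.0425:
  rectangular body: d = -21.0425 mm → contributes +20 699 115 mm⁴
  semicircular cap: d = 61.2392 mm → contributes +17 070 499 mm⁴
Total I = 37 769 614 mm⁴.

Ix ≈ 3.777 × 10⁷ mm⁴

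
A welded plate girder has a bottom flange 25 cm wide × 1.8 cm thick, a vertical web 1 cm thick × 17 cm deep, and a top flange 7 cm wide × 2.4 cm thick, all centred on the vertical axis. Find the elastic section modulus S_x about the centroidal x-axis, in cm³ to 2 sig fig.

Break the section into simple shapes (no overlaps), measuring from the bottom-left corner of the bounding box.
Bottom plate: 25 × 1.8, A = 45 cm², y = 0.9 cm, Ī = 12.15 cm⁴.
Web plate: 1 × 17, A = 17 cm², y = 10.3 cm, Ī = 409.4 cm⁴.
Top plate: 7 × 2.4, A = 16.8 cm², y = 20 cm, Ī = 8.064 cm⁴.
Centroid: ȳ = ΣA·y / ΣA = 7 cm.
Transfer each piece to the centroidal x-axis using Ī + A·d² with d = y − 7:
  bottom plate: d = -6.1 cm → contributes +1 687 cm⁴
  web plate: d = 3.3 cm → contributes +594.5 cm⁴
  top plate: d = 13 cm → contributes +2 847 cm⁴
Total I = 5 128 cm⁴.
Extreme fibre distance c = 14.2 cm; S = I/c = 361.2 cm³.

S_x ≈ 360 cm³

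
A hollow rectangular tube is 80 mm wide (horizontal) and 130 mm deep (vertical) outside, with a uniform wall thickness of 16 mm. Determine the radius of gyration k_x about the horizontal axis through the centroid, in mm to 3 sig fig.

Split into non-overlapping primitives; take the origin at the lower-left of the bounding box.
Outer rectangle: 80 × 130, A = 10 400 mm², y = 65 mm, Ī = 14 646 667 mm⁴.
Inner void (subtracted): 48 × 98, A = 4 704 mm², y = 65 mm, Ī = 3 764 768 mm⁴.
By symmetry the centroid is at mid-height, ȳ = 65 mm.
All pieces are centred on the horizontal axis through the centroid, so I = ΣĪ (holes subtracted) = 10 881 899 mm⁴.
Radius of gyration: k = √(I/A) = √(10 881 899 / 5 696) = 43.709 mm.

k_x ≈ 43.7 mm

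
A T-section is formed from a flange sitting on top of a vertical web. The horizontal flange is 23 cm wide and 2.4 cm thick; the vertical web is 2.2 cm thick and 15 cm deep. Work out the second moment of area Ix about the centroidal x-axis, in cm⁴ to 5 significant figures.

Ix ≈ 2208.5 cm⁴

Break the section into simple shapes (no overlaps), measuring from the bottom-left corner of the bounding box.
Flange: 23 × 2.4, A = 55.2 cm², y = 16.2 cm, Ī = 26.496 cm⁴.
Web: 2.2 × 15, A = 33 cm², y = 7.5 cm, Ī = 618.75 cm⁴.
Centroid: ȳ = ΣA·y / ΣA = 12.9449 cm.
Transfer each piece to the centroidal x-axis using Ī + A·d² with d = y − 12.9449:
  flange: d = 3.255102 cm → contributes +611.378 cm⁴
  web: d = -5.444898 cm → contributes +1597.098 cm⁴
Total I = 2208.476 cm⁴.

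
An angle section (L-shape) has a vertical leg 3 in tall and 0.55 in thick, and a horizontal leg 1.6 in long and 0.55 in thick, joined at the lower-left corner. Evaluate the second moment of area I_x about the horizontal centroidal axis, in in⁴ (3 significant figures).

Split into non-overlapping primitives; take the origin at the lower-left of the bounding box.
Vertical leg: 0.55 × 3, A = 1.65 in², y = 1.5 in, Ī = 1.2375 in⁴.
Horizontal leg (remainder): 1.05 × 0.55, A = 0.5775 in², y = 0.275 in, Ī = 0.014558 in⁴.
Centroid: ȳ = ΣA·y / ΣA = 1.1824 in.
Transfer each piece to the horizontal centroidal axis using Ī + A·d² with d = y − 1.1824:
  vertical leg: d = 0.31759 in → contributes +1.4039 in⁴
  horizontal leg (remainder): d = -0.90741 in → contributes +0.49006 in⁴
Total I = 1.894 in⁴.

I_x ≈ 1.89 in⁴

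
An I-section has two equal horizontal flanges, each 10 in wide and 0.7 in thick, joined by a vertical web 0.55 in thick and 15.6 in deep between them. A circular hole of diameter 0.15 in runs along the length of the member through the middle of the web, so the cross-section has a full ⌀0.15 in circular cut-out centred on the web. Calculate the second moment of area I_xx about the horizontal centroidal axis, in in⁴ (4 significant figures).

Split into non-overlapping primitives; take the origin at the lower-left of the bounding box.
Bottom flange: 10 × 0.7, A = 7 in², y = 0.35 in, Ī = 0.285833 in⁴.
Web: 0.55 × 15.6, A = 8.58 in², y = 8.5 in, Ī = 174.002 in⁴.
Top flange: 10 × 0.7, A = 7 in², y = 16.65 in, Ī = 0.285833 in⁴.
Hole (subtracted): ⌀0.15, A = 0.0176715 in², y = 8.5 in, Ī = 0.0000248505 in⁴.
By symmetry the centroid is at mid-height, ȳ = 8.5 in.
Transfer each piece to the horizontal centroidal axis using Ī + A·d² with d = y − 8.5:
  bottom flange: d = -8.15 in → contributes +465.243 in⁴
  web: d = 0 in → contributes +174.002 in⁴
  top flange: d = 8.15 in → contributes +465.243 in⁴
  hole: d = 0 in → contributes −0.0000248505 in⁴
Total I = 1104.49 in⁴.

I_xx ≈ 1104 in⁴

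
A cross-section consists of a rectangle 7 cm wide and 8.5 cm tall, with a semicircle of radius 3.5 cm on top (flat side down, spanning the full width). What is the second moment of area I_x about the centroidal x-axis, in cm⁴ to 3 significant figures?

Break the section into simple shapes (no overlaps), measuring from the bottom-left corner of the bounding box.
Rectangular body: 7 × 8.5, A = 59.5 cm², y = 4.25 cm, Ī = 358.24 cm⁴.
Semicircular cap: semicircle r = 3.5, A = 19.242 cm², y = 9.9854 cm, Ī = 16.47 cm⁴.
Centroid: ȳ = ΣA·y / ΣA = 5.6516 cm.
Transfer each piece to the centroidal x-axis using Ī + A·d² with d = y − 5.6516:
  rectangular body: d = -1.4016 cm → contributes +475.12 cm⁴
  semicircular cap: d = 4.3339 cm → contributes +377.89 cm⁴
Total I = 853.01 cm⁴.

I_x ≈ 853 cm⁴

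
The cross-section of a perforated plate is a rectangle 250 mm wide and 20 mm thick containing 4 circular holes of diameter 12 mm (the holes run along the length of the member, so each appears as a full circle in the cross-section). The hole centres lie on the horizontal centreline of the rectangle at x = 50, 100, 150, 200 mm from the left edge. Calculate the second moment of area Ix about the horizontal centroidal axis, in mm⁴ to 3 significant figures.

Ix ≈ 1.63 × 10⁵ mm⁴

Split into non-overlapping primitives; take the origin at the lower-left of the bounding box.
Plate: 250 × 20, A = 5 000 mm², y = 10 mm, Ī = 166 667 mm⁴.
Hole 1 (subtracted): ⌀12, A = 113.1 mm², y = 10 mm, Ī = 1017.9 mm⁴.
Hole 2 (subtracted): ⌀12, A = 113.1 mm², y = 10 mm, Ī = 1017.9 mm⁴.
Hole 3 (subtracted): ⌀12, A = 113.1 mm², y = 10 mm, Ī = 1017.9 mm⁴.
Hole 4 (subtracted): ⌀12, A = 113.1 mm², y = 10 mm, Ī = 1017.9 mm⁴.
By symmetry the centroid is at mid-height, ȳ = 10 mm.
All pieces are centred on the horizontal centroidal axis, so I = ΣĪ (holes subtracted) = 162 595 mm⁴.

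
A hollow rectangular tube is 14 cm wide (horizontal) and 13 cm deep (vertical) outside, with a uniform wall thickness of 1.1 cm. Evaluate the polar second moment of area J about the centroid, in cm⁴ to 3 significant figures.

J ≈ 2820 cm⁴

Decompose the section into non-overlapping parts with the origin at the bottom-left of its bounding rectangle.
Outer rectangle: 14 × 13, A = 182 cm², y = 6.5 cm, Ī = 2563.2 cm⁴.
Inner void (subtracted): 11.8 × 10.8, A = 127.44 cm², y = 6.5 cm, Ī = 1238.7 cm⁴.
By symmetry the centroid is at mid-height, ȳ = 6.5 cm.
All pieces are centred on the centroidal x-axis, so I = ΣĪ (holes subtracted) = 1324.4 cm⁴.
Repeating about the centroidal y-axis gives I_y = 1493.9 cm⁴.
Polar second moment: J = I_x + I_y = 2818.4 cm⁴.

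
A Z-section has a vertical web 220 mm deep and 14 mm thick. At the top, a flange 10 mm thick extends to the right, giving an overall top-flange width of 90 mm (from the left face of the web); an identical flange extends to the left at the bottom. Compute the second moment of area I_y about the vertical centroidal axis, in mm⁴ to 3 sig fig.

I_y ≈ 3.86 × 10⁶ mm⁴

Decompose the section into non-overlapping parts with the origin at the bottom-left of its bounding rectangle.
Web: 14 × 220, A = 3 080 mm², x = 83 mm, Ī = 50 307 mm⁴.
Top flange (beyond web): 76 × 10, A = 760 mm², x = 128 mm, Ī = 365 813 mm⁴.
Bottom flange (beyond web): 76 × 10, A = 760 mm², x = 38 mm, Ī = 365 813 mm⁴.
Centroid: x̄ = ΣA·x / ΣA = 83 mm.
Transfer each piece to the vertical centroidal axis using Ī + A·d² with d = x − 83:
  web: d = 0 mm → contributes +50 307 mm⁴
  top flange (beyond web): d = 45 mm → contributes +1 904 813 mm⁴
  bottom flange (beyond web): d = -45 mm → contributes +1 904 813 mm⁴
Total I = 3 859 933 mm⁴.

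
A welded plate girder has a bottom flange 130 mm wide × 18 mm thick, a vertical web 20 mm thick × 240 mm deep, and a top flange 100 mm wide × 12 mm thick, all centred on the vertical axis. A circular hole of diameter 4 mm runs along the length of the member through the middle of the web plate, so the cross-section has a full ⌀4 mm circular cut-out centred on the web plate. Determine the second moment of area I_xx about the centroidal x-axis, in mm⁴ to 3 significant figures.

I_xx ≈ 7.84 × 10⁷ mm⁴

Decompose the section into non-overlapping parts with the origin at the bottom-left of its bounding rectangle.
Bottom plate: 130 × 18, A = 2 340 mm², y = 9 mm, Ī = 63 180 mm⁴.
Web plate: 20 × 240, A = 4 800 mm², y = 138 mm, Ī = 23 040 000 mm⁴.
Top plate: 100 × 12, A = 1 200 mm², y = 264 mm, Ī = 14 400 mm⁴.
Hole (subtracted): ⌀4, A = 12.566 mm², y = 138 mm, Ī = 12.566 mm⁴.
Centroid: ȳ = ΣA·y / ΣA = 119.91 mm.
Transfer each piece to the centroidal x-axis using Ī + A·d² with d = y − 119.91:
  bottom plate: d = -110.91 mm → contributes +28 846 543 mm⁴
  web plate: d = 18.092 mm → contributes +24 611 140 mm⁴
  top plate: d = 144.09 mm → contributes +24 929 408 mm⁴
  hole: d = 18.092 mm → contributes −4125.8 mm⁴
Total I = 78 382 965 mm⁴.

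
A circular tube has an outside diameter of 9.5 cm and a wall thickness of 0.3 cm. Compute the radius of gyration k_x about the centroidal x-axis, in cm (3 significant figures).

k_x ≈ 3.25 cm

Break the section into simple shapes (no overlaps), measuring from the bottom-left corner of the bounding box.
Outer circle: ⌀9.5, A = 70.882 cm², y = 4.75 cm, Ī = 399.82 cm⁴.
Bore (subtracted): ⌀8.9, A = 62.211 cm², y = 4.75 cm, Ī = 307.99 cm⁴.
By symmetry the centroid is at mid-height, ȳ = 4.75 cm.
All pieces are centred on the centroidal x-axis, so I = ΣĪ (holes subtracted) = 91.835 cm⁴.
Radius of gyration: k = √(I/A) = √(91.835 / 8.6708) = 3.2544 cm.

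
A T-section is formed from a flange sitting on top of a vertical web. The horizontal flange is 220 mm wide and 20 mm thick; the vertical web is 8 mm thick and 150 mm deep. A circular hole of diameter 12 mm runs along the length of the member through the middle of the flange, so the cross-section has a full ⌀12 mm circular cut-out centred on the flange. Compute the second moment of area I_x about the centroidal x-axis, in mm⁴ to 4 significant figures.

Break the section into simple shapes (no overlaps), measuring from the bottom-left corner of the bounding box.
Flange: 220 × 20, A = 4 400 mm², y = 160 mm, Ī = 146 667 mm⁴.
Web: 8 × 150, A = 1 200 mm², y = 75 mm, Ī = 2 250 000 mm⁴.
Hole (subtracted): ⌀12, A = 113.097 mm², y = 160 mm, Ī = 1017.88 mm⁴.
Centroid: ȳ = ΣA·y / ΣA = 141.41 mm.
Transfer each piece to the centroidal x-axis using Ī + A·d² with d = y − 141.41:
  flange: d = 18.5897 mm → contributes +1 667 209 mm⁴
  web: d = -66.4103 mm → contributes +7 542 390 mm⁴
  hole: d = 18.5897 mm → contributes −40101.8 mm⁴
Total I = 9 169 497 mm⁴.

I_x ≈ 9.169 × 10⁶ mm⁴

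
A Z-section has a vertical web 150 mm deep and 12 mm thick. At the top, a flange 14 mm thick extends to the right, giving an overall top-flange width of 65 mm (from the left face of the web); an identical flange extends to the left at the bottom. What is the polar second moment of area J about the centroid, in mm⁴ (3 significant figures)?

Decompose the section into non-overlapping parts with the origin at the bottom-left of its bounding rectangle.
Web: 12 × 150, A = 1 800 mm², y = 75 mm, Ī = 3 375 000 mm⁴.
Top flange (beyond web): 53 × 14, A = 742 mm², y = 143 mm, Ī = 12 119 mm⁴.
Bottom flange (beyond web): 53 × 14, A = 742 mm², y = 7 mm, Ī = 12 119 mm⁴.
Centroid: ȳ = ΣA·y / ΣA = 75 mm.
Transfer each piece to the centroidal x-axis using Ī + A·d² with d = y − 75:
  web: d = 0 mm → contributes +3 375 000 mm⁴
  top flange (beyond web): d = 68 mm → contributes +3 443 127 mm⁴
  bottom flange (beyond web): d = -68 mm → contributes +3 443 127 mm⁴
Total I = 10 261 255 mm⁴.
For the y-axis: x̄ = 59 mm.
Repeating about the centroidal y-axis gives I_y = 1 936 455 mm⁴.
Polar second moment: J = I_x + I_y = 12 197 709 mm⁴.

J ≈ 1.22 × 10⁷ mm⁴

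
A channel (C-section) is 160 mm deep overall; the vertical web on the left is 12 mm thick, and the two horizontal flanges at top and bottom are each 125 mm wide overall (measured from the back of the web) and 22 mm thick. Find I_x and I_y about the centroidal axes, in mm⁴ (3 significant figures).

Break the section into simple shapes (no overlaps), measuring from the bottom-left corner of the bounding box.
Web: 12 × 160, A = 1 920 mm², y = 80 mm, Ī = 4 096 000 mm⁴.
Top flange (beyond web): 113 × 22, A = 2 486 mm², y = 149 mm, Ī = 100 269 mm⁴.
Bottom flange (beyond web): 113 × 22, A = 2 486 mm², y = 11 mm, Ī = 100 269 mm⁴.
By symmetry the centroid is at mid-height, ȳ = 80 mm.
Transfer each piece to the centroidal x-axis using Ī + A·d² with d = y − 80:
  web: d = 0 mm → contributes +4 096 000 mm⁴
  top flange (beyond web): d = 69 mm → contributes +11 936 115 mm⁴
  bottom flange (beyond web): d = -69 mm → contributes +11 936 115 mm⁴
Total I = 27 968 229 mm⁴.
For the y-axis: x̄ = 51.089 mm.
Repeating about the centroidal y-axis gives I_y = 10 724 283 mm⁴.

I_x ≈ 2.80 × 10⁷ mm⁴, I_y ≈ 1.07 × 10⁷ mm⁴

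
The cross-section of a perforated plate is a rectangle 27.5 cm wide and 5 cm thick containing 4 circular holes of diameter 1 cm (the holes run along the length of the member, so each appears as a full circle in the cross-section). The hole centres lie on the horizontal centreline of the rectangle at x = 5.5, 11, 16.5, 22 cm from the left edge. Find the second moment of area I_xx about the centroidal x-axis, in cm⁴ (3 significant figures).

Split into non-overlapping primitives; take the origin at the lower-left of the bounding box.
Plate: 27.5 × 5, A = 137.5 cm², y = 2.5 cm, Ī = 286.46 cm⁴.
Hole 1 (subtracted): ⌀1, A = 0.7854 cm², y = 2.5 cm, Ī = 0.049087 cm⁴.
Hole 2 (subtracted): ⌀1, A = 0.7854 cm², y = 2.5 cm, Ī = 0.049087 cm⁴.
Hole 3 (subtracted): ⌀1, A = 0.7854 cm², y = 2.5 cm, Ī = 0.049087 cm⁴.
Hole 4 (subtracted): ⌀1, A = 0.7854 cm², y = 2.5 cm, Ī = 0.049087 cm⁴.
By symmetry the centroid is at mid-height, ȳ = 2.5 cm.
All pieces are centred on the centroidal x-axis, so I = ΣĪ (holes subtracted) = 286.26 cm⁴.

I_xx ≈ 286 cm⁴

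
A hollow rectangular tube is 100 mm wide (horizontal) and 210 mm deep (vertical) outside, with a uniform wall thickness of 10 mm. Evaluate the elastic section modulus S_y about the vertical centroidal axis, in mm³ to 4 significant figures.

Treat the section as a set of non-overlapping primitives; coordinates are from the bounding-box lower-left.
Outer rectangle: 100 × 210, A = 21 000 mm², x = 50 mm, Ī = 17 500 000 mm⁴.
Inner void (subtracted): 80 × 190, A = 15 200 mm², x = 50 mm, Ī = 8 106 667 mm⁴.
By symmetry the centroid is at mid-width, x̄ = 50 mm.
All pieces are centred on the vertical centroidal axis, so I = ΣĪ (holes subtracted) = 9 393 333 mm⁴.
Extreme fibre distance c = 50 mm; S = I/c = 187 867 mm³.

S_y ≈ 1.879 × 10⁵ mm³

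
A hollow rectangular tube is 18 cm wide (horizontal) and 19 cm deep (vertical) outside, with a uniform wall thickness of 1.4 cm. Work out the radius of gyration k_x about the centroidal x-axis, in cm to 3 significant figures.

Break the section into simple shapes (no overlaps), measuring from the bottom-left corner of the bounding box.
Outer rectangle: 18 × 19, A = 342 cm², y = 9.5 cm, Ī = 10 289 cm⁴.
Inner void (subtracted): 15.2 × 16.2, A = 246.24 cm², y = 9.5 cm, Ī = 5385.3 cm⁴.
By symmetry the centroid is at mid-height, ȳ = 9.5 cm.
All pieces are centred on the centroidal x-axis, so I = ΣĪ (holes subtracted) = 4903.2 cm⁴.
Radius of gyration: k = √(I/A) = √(4903.2 / 95.76) = 7.1557 cm.

k_x ≈ 7.16 cm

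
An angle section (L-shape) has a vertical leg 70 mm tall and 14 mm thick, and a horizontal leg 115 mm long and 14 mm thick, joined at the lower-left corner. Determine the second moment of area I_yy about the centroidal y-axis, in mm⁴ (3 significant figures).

Split into non-overlapping primitives; take the origin at the lower-left of the bounding box.
Vertical leg: 14 × 70, A = 980 mm², x = 7 mm, Ī = 16 007 mm⁴.
Horizontal leg (remainder): 101 × 14, A = 1 414 mm², x = 64.5 mm, Ī = 1 202 018 mm⁴.
Centroid: x̄ = ΣA·x / ΣA = 40.962 mm.
Transfer each piece to the centroidal y-axis using Ī + A·d² with d = x − 40.962:
  vertical leg: d = -33.962 mm → contributes +1 146 355 mm⁴
  horizontal leg (remainder): d = 23.538 mm → contributes +1 985 428 mm⁴
Total I = 3 131 783 mm⁴.

I_yy ≈ 3.13 × 10⁶ mm⁴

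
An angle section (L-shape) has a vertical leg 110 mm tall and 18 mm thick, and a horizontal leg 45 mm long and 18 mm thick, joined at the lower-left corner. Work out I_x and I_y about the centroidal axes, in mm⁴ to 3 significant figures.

I_x ≈ 2.84 × 10⁶ mm⁴, I_y ≈ 2.81 × 10⁵ mm⁴

Treat the section as a set of non-overlapping primitives; coordinates are from the bounding-box lower-left.
Vertical leg: 18 × 110, A = 1 980 mm², y = 55 mm, Ī = 1 996 500 mm⁴.
Horizontal leg (remainder): 27 × 18, A = 486 mm², y = 9 mm, Ī = 13 122 mm⁴.
Centroid: ȳ = ΣA·y / ΣA = 45.934 mm.
Transfer each piece to the centroidal x-axis using Ī + A·d² with d = y − 45.934:
  vertical leg: d = 9.0657 mm → contributes +2 159 230 mm⁴
  horizontal leg (remainder): d = -36.934 mm → contributes +676 095 mm⁴
Total I = 2 835 325 mm⁴.
For the y-axis: x̄ = 13.434 mm.
Repeating about the centroidal y-axis gives I_y = 280 533 mm⁴.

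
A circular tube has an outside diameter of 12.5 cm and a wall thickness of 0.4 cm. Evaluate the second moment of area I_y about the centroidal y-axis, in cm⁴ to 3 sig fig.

Split into non-overlapping primitives; take the origin at the lower-left of the bounding box.
Outer circle: ⌀12.5, A = 122.72 cm², x = 6.25 cm, Ī = 1198.4 cm⁴.
Bore (subtracted): ⌀11.7, A = 107.51 cm², x = 6.25 cm, Ī = 919.84 cm⁴.
By symmetry the centroid is at mid-width, x̄ = 6.25 cm.
All pieces are centred on the centroidal y-axis, so I = ΣĪ (holes subtracted) = 278.58 cm⁴.

I_y ≈ 279 cm⁴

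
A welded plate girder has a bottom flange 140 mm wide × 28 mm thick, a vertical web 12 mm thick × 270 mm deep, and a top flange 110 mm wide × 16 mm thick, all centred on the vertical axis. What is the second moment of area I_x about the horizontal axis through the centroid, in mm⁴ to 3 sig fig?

Decompose the section into non-overlapping parts with the origin at the bottom-left of its bounding rectangle.
Bottom plate: 140 × 28, A = 3 920 mm², y = 14 mm, Ī = 256 107 mm⁴.
Web plate: 12 × 270, A = 3 240 mm², y = 163 mm, Ī = 19 683 000 mm⁴.
Top plate: 110 × 16, A = 1 760 mm², y = 306 mm, Ī = 37 547 mm⁴.
Centroid: ȳ = ΣA·y / ΣA = 125.74 mm.
Transfer each piece to the horizontal axis through the centroid using Ī + A·d² with d = y − 125.74:
  bottom plate: d = -111.74 mm → contributes +49 196 544 mm⁴
  web plate: d = 37.265 mm → contributes +24 182 221 mm⁴
  top plate: d = 180.26 mm → contributes +57 229 304 mm⁴
Total I = 130 608 069 mm⁴.

I_x ≈ 1.31 × 10⁸ mm⁴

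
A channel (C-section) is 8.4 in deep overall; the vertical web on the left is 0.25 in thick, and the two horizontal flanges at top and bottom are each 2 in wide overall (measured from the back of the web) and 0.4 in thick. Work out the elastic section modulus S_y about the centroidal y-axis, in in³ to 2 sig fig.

S_y ≈ 0.82 in³

Decompose the section into non-overlapping parts with the origin at the bottom-left of its bounding rectangle.
Web: 0.25 × 8.4, A = 2.1 in², x = 0.125 in, Ī = 0.01094 in⁴.
Top flange (beyond web): 1.75 × 0.4, A = 0.7 in², x = 1.125 in, Ī = 0.1786 in⁴.
Bottom flange (beyond web): 1.75 × 0.4, A = 0.7 in², x = 1.125 in, Ī = 0.1786 in⁴.
Centroid: x̄ = ΣA·x / ΣA = 0.525 in.
Transfer each piece to the centroidal y-axis using Ī + A·d² with d = x − 0.525:
  web: d = -0.4 in → contributes +0.3469 in⁴
  top flange (beyond web): d = 0.6 in → contributes +0.4306 in⁴
  bottom flange (beyond web): d = 0.6 in → contributes +0.4306 in⁴
Total I = 1.208 in⁴.
Extreme fibre distance c = 1.475 in; S = I/c = 0.8191 in³.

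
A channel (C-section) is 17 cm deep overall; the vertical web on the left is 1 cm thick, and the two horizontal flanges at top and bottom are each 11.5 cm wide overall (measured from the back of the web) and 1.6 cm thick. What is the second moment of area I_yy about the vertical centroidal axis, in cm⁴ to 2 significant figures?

I_yy ≈ 680 cm⁴

Treat the section as a set of non-overlapping primitives; coordinates are from the bounding-box lower-left.
Web: 1 × 17, A = 17 cm², x = 0.5 cm, Ī = 1.417 cm⁴.
Top flange (beyond web): 10.5 × 1.6, A = 16.8 cm², x = 6.25 cm, Ī = 154.4 cm⁴.
Bottom flange (beyond web): 10.5 × 1.6, A = 16.8 cm², x = 6.25 cm, Ī = 154.4 cm⁴.
Centroid: x̄ = ΣA·x / ΣA = 4.318 cm.
Transfer each piece to the vertical centroidal axis using Ī + A·d² with d = x − 4.318:
  web: d = -3.818 cm → contributes +249.3 cm⁴
  top flange (beyond web): d = 1.932 cm → contributes +217 cm⁴
  bottom flange (beyond web): d = 1.932 cm → contributes +217 cm⁴
Total I = 683.3 cm⁴.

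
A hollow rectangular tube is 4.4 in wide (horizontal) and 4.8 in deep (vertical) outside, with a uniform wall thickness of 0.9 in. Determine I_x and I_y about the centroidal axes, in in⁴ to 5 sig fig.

I_x ≈ 34.700 in⁴, I_y ≈ 29.680 in⁴

Split into non-overlapping primitives; take the origin at the lower-left of the bounding box.
Outer rectangle: 4.4 × 4.8, A = 21.12 in², y = 2.4 in, Ī = 40.5504 in⁴.
Inner void (subtracted): 2.6 × 3, A = 7.8 in², y = 2.4 in, Ī = 5.85 in⁴.
By symmetry the centroid is at mid-height, ȳ = 2.4 in.
All pieces are centred on the centroidal x-axis, so I = ΣĪ (holes subtracted) = 34.7004 in⁴.
Repeating about the centroidal y-axis gives I_y = 29.6796 in⁴.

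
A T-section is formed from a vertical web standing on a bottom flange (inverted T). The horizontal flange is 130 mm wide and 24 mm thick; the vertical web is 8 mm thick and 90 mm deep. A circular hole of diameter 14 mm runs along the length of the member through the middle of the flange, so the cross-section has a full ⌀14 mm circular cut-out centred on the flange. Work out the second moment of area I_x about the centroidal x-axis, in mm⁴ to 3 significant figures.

Treat the section as a set of non-overlapping primitives; coordinates are from the bounding-box lower-left.
Flange: 130 × 24, A = 3 120 mm², y = 12 mm, Ī = 149 760 mm⁴.
Web: 8 × 90, A = 720 mm², y = 69 mm, Ī = 486 000 mm⁴.
Hole (subtracted): ⌀14, A = 153.94 mm², y = 12 mm, Ī = 1885.7 mm⁴.
Centroid: ȳ = ΣA·y / ΣA = 23.134 mm.
Transfer each piece to the centroidal x-axis using Ī + A·d² with d = y − 23.134:
  flange: d = -11.134 mm → contributes +536 522 mm⁴
  web: d = 45.866 mm → contributes +2 000 668 mm⁴
  hole: d = -11.134 mm → contributes −20 968 mm⁴
Total I = 2 516 222 mm⁴.

I_x ≈ 2.52 × 10⁶ mm⁴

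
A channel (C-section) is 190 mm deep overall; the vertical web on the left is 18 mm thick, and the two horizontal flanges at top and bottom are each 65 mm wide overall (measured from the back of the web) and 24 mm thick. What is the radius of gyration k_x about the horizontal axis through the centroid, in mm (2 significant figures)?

k_x ≈ 68 mm

Break the section into simple shapes (no overlaps), measuring from the bottom-left corner of the bounding box.
Web: 18 × 190, A = 3 420 mm², y = 95 mm, Ī = 10 288 500 mm⁴.
Top flange (beyond web): 47 × 24, A = 1 128 mm², y = 178 mm, Ī = 54 144 mm⁴.
Bottom flange (beyond web): 47 × 24, A = 1 128 mm², y = 12 mm, Ī = 54 144 mm⁴.
By symmetry the centroid is at mid-height, ȳ = 95 mm.
Transfer each piece to the horizontal axis through the centroid using Ī + A·d² with d = y − 95:
  web: d = 0 mm → contributes +10 288 500 mm⁴
  top flange (beyond web): d = 83 mm → contributes +7 824 936 mm⁴
  bottom flange (beyond web): d = -83 mm → contributes +7 824 936 mm⁴
Total I = 25 938 372 mm⁴.
Radius of gyration: k = √(I/A) = √(25 938 372 / 5 676) = 67.6 mm.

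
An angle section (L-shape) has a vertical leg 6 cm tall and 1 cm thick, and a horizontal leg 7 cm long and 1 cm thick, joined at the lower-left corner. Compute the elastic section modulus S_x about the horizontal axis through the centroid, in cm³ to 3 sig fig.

Decompose the section into non-overlapping parts with the origin at the bottom-left of its bounding rectangle.
Vertical leg: 1 × 6, A = 6 cm², y = 3 cm, Ī = 18 cm⁴.
Horizontal leg (remainder): 6 × 1, A = 6 cm², y = 0.5 cm, Ī = 0.5 cm⁴.
Centroid: ȳ = ΣA·y / ΣA = 1.75 cm.
Transfer each piece to the horizontal axis through the centroid using Ī + A·d² with d = y − 1.75:
  vertical leg: d = 1.25 cm → contributes +27.375 cm⁴
  horizontal leg (remainder): d = -1.25 cm → contributes +9.875 cm⁴
Total I = 37.25 cm⁴.
Extreme fibre distance c = 4.25 cm; S = I/c = 8.7647 cm³.

S_x ≈ 8.76 cm³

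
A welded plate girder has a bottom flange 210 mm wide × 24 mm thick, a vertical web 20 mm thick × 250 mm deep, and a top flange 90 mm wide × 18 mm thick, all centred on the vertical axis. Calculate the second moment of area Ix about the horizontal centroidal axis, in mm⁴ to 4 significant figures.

Treat the section as a set of non-overlapping primitives; coordinates are from the bounding-box lower-left.
Bottom plate: 210 × 24, A = 5 040 mm², y = 12 mm, Ī = 241 920 mm⁴.
Web plate: 20 × 250, A = 5 000 mm², y = 149 mm, Ī = 26 041 667 mm⁴.
Top plate: 90 × 18, A = 1 620 mm², y = 283 mm, Ī = 43 740 mm⁴.
Centroid: ȳ = ΣA·y / ΣA = 108.4 mm.
Transfer each piece to the horizontal centroidal axis using Ī + A·d² with d = y − 108.4:
  bottom plate: d = -96.3997 mm → contributes +47 078 105 mm⁴
  web plate: d = 40.6003 mm → contributes +34 283 606 mm⁴
  top plate: d = 174.6 mm → contributes +49 429 893 mm⁴
Total I = 130 791 604 mm⁴.

Ix ≈ 1.308 × 10⁸ mm⁴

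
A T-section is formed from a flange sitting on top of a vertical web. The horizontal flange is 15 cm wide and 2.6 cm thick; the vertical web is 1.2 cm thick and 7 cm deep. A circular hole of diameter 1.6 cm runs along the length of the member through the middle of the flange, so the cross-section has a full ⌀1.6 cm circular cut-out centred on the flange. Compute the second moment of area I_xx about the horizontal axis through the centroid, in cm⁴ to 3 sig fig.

Treat the section as a set of non-overlapping primitives; coordinates are from the bounding-box lower-left.
Flange: 15 × 2.6, A = 39 cm², y = 8.3 cm, Ī = 21.97 cm⁴.
Web: 1.2 × 7, A = 8.4 cm², y = 3.5 cm, Ī = 34.3 cm⁴.
Hole (subtracted): ⌀1.6, A = 2.0106 cm², y = 8.3 cm, Ī = 0.3217 cm⁴.
Centroid: ȳ = ΣA·y / ΣA = 7.4117 cm.
Transfer each piece to the horizontal axis through the centroid using Ī + A·d² with d = y − 7.4117:
  flange: d = 0.88831 cm → contributes +52.745 cm⁴
  web: d = -3.9117 cm → contributes +162.83 cm⁴
  hole: d = 0.88831 cm → contributes −1.9083 cm⁴
Total I = 213.67 cm⁴.

I_xx ≈ 214 cm⁴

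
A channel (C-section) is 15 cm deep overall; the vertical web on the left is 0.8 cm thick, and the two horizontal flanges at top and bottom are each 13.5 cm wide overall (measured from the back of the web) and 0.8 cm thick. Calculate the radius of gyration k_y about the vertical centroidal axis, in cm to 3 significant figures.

k_y ≈ 4.37 cm

Split into non-overlapping primitives; take the origin at the lower-left of the bounding box.
Web: 0.8 × 15, A = 12 cm², x = 0.4 cm, Ī = 0.64 cm⁴.
Top flange (beyond web): 12.7 × 0.8, A = 10.16 cm², x = 7.15 cm, Ī = 136.56 cm⁴.
Bottom flange (beyond web): 12.7 × 0.8, A = 10.16 cm², x = 7.15 cm, Ī = 136.56 cm⁴.
Centroid: x̄ = ΣA·x / ΣA = 4.6438 cm.
Transfer each piece to the vertical centroidal axis using Ī + A·d² with d = x − 4.6438:
  web: d = -4.2438 cm → contributes +216.76 cm⁴
  top flange (beyond web): d = 2.5062 cm → contributes +200.37 cm⁴
  bottom flange (beyond web): d = 2.5062 cm → contributes +200.37 cm⁴
Total I = 617.51 cm⁴.
Radius of gyration: k = √(I/A) = √(617.51 / 32.32) = 4.371 cm.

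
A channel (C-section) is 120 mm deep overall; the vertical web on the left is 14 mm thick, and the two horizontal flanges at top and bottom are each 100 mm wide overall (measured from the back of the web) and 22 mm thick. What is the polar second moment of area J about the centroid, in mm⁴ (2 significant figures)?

Split into non-overlapping primitives; take the origin at the lower-left of the bounding box.
Web: 14 × 120, A = 1 680 mm², y = 60 mm, Ī = 2 016 000 mm⁴.
Top flange (beyond web): 86 × 22, A = 1 892 mm², y = 109 mm, Ī = 76 311 mm⁴.
Bottom flange (beyond web): 86 × 22, A = 1 892 mm², y = 11 mm, Ī = 76 311 mm⁴.
By symmetry the centroid is at mid-height, ȳ = 60 mm.
Transfer each piece to the centroidal x-axis using Ī + A·d² with d = y − 60:
  web: d = 0 mm → contributes +2 016 000 mm⁴
  top flange (beyond web): d = 49 mm → contributes +4 619 003 mm⁴
  bottom flange (beyond web): d = -49 mm → contributes +4 619 003 mm⁴
Total I = 11 254 005 mm⁴.
For the y-axis: x̄ = 41.63 mm.
Repeating about the centroidal y-axis gives I_y = 5 268 284 mm⁴.
Polar second moment: J = I_x + I_y = 16 522 289 mm⁴.

J ≈ 1.7 × 10⁷ mm⁴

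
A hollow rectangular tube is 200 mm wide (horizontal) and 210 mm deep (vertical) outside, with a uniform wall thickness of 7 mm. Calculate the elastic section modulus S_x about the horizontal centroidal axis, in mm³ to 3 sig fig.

Break the section into simple shapes (no overlaps), measuring from the bottom-left corner of the bounding box.
Outer rectangle: 200 × 210, A = 42 000 mm², y = 105 mm, Ī = 154 350 000 mm⁴.
Inner void (subtracted): 186 × 196, A = 36 456 mm², y = 105 mm, Ī = 116 707 808 mm⁴.
By symmetry the centroid is at mid-height, ȳ = 105 mm.
All pieces are centred on the horizontal centroidal axis, so I = ΣĪ (holes subtracted) = 37 642 192 mm⁴.
Extreme fibre distance c = 105 mm; S = I/c = 358 497 mm³.

S_x ≈ 3.58 × 10⁵ mm³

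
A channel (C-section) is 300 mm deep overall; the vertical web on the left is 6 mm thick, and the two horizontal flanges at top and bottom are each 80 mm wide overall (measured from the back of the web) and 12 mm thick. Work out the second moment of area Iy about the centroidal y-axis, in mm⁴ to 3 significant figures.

Iy ≈ 2.25 × 10⁶ mm⁴

Decompose the section into non-overlapping parts with the origin at the bottom-left of its bounding rectangle.
Web: 6 × 300, A = 1 800 mm², x = 3 mm, Ī = 5 400 mm⁴.
Top flange (beyond web): 74 × 12, A = 888 mm², x = 43 mm, Ī = 405 224 mm⁴.
Bottom flange (beyond web): 74 × 12, A = 888 mm², x = 43 mm, Ī = 405 224 mm⁴.
Centroid: x̄ = ΣA·x / ΣA = 22.866 mm.
Transfer each piece to the centroidal y-axis using Ī + A·d² with d = x − 22.866:
  web: d = -19.866 mm → contributes +715 768 mm⁴
  top flange (beyond web): d = 20.134 mm → contributes +765 208 mm⁴
  bottom flange (beyond web): d = 20.134 mm → contributes +765 208 mm⁴
Total I = 2 246 184 mm⁴.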